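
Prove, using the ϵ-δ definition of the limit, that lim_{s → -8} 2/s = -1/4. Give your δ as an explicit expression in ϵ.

Let ϵ > 0 be given. We seek δ > 0 such that 0 < |s + 8| < δ implies |2/s + 1/4| < ϵ.
|2/s + 1/4| = 2·|-8 − s|/(8·|s|) = 2|s + 8|/(8|s|).
Restrict δ ≤ 4. Then |s + 8| < 4 gives |s| > 4, so 8|s| > 32.
Then |2/s + 1/4| < 2|s + 8|/32, which is < ϵ when |s + 8| < 16ϵ.
Take δ = min(4, 16ϵ). Then 0 < |s + 8| < δ gives both |s + 8| < 4 and |s + 8| < 16ϵ, so |2/s + 1/4| < ϵ.

δ = min(4, 16ϵ)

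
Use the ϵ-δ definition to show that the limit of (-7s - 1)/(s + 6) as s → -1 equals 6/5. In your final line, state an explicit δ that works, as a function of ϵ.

Let ϵ > 0. We want δ > 0 with 0 < |s + 1| < δ ⇒ |(-7s - 1)/(s + 6) − (6/5)| < ϵ.
Combining over a common denominator, (-7s - 1)/(s + 6) − (6/5) = [(-7s - 1)·5 − 6·(s + 6)] / [5·(s + 6)] = -41(s + 1) / (5(s + 6)).
So |(-7s - 1)/(s + 6) − (6/5)| = 41|s + 1| / (5·|s + 6|).
Restrict δ ≤ 5/2. Then |s + 1| < 5/2 gives |s + 6| = |(s + 1) + 5| ≥ 5 − 5/2 = 5/2.
Hence |(-7s - 1)/(s + 6) − (6/5)| < 41|s + 1|/(5·(5/2)) = (82/25)|s + 1|, which is < ϵ once |s + 1| < (25/82)ϵ.
Take δ = min(5/2, (25/82)ϵ). Then 0 < |s + 1| < δ forces both bounds, so |(-7s - 1)/(s + 6) − (6/5)| < ϵ.

δ = min(5/2, (25/82)ϵ)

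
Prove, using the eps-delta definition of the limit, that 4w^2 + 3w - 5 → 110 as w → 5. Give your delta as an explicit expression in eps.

delta = min(1, eps/47)

Suppose eps > 0. We want delta > 0 such that 0 < |w − 5| < delta implies |(4w^2 + 3w - 5) − 110| < eps.
(4w^2 + 3w - 5) − 110 = 4w^2 + 3w - 115 = (w − 5)(4w + 23).
So |(4w^2 + 3w - 5) − 110| = |w − 5|·|4w + 23|.
Assume first that |w − 5| < 1, so |w| < 6. Then |4w + 23| ≤ 4·6 + 23 = 47.
Hence |(4w^2 + 3w - 5) − 110| ≤ 47|w − 5| < eps provided |w − 5| < eps/47.
Choosing delta = min(1, eps/47) ensures both conditions, hence |(4w^2 + 3w - 5) − 110| < eps.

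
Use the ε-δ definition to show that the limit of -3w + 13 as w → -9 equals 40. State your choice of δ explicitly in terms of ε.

Let ε > 0 be given. We need δ > 0 so that 0 < |w + 9| < δ implies |(-3w + 13) − 40| < ε.
|(-3w + 13) − 40| = |-3w - 27| = 3|w + 9|.
Thus it suffices that |w + 9| < ε/3.
Choosing δ = ε/3 gives |(-3w + 13) − 40| = 3|w + 9| < ε whenever |w + 9| < δ.

δ = ε/3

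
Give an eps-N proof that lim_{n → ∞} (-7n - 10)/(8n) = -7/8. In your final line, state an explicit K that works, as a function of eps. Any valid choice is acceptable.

K = (5/4)/eps

Let eps > 0. For n ≥ 1, |(-7n - 10)/(8n) + 7/8| = |-80|/(8(8n)) = 80/(8(8n)).
Since 8n ≥ 8n for n ≥ 1, this is ≤ 80/(8·8n) = (5/4)/n.
So |(-7n - 10)/(8n) + 7/8| < eps whenever n > (5/4)/eps.
Take K = (5/4)/eps. If n > K then |(-7n - 10)/(8n) + 7/8| ≤ (5/4)/n < eps.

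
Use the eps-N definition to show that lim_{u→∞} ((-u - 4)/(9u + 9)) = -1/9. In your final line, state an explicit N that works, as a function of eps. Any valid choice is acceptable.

Fix eps > 0. We seek N > 0 such that u > N implies |(-u - 4)/(9u + 9) + 1/9| < eps.
(-u - 4)/(9u + 9) + 1/9 = (9(-u - 4) − (-1)(9u + 9)) / (9(9u + 9)) = -27/(9(9u + 9)).
For u > 0 we have 9u + 9 > 9u, so |(-u - 4)/(9u + 9) + 1/9| = 27/(9(9u + 9)) < 27/(9·9u) = (1/3)/u.
Thus |(-u - 4)/(9u + 9) + 1/9| < eps whenever u > (1/3)/eps.
Take N = (1/3)/eps. If u > N then |(-u - 4)/(9u + 9) + 1/9| < (1/3)/u < eps.

N = (1/3)/eps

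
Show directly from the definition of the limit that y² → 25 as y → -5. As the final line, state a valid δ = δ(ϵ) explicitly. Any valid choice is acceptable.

δ = min(1, ϵ/11)

Let ϵ > 0 be given. We seek δ > 0 with 0 < |y + 5| < δ ⇒ |y² − 25| < ϵ.
Factor: y² − 25 = (y + 5)(y - 5), so |y² − 25| = |y + 5|·|y - 5|.
Impose δ ≤ 1 so that |y| < 6; then |y - 5| ≤ 11.
Hence |y² − 25| ≤ 11|y + 5|, which is < ϵ once |y + 5| < ϵ/11.
Take δ = min(1, ϵ/11). If 0 < |y + 5| < δ then both bounds hold and |y² − 25| ≤ 11|y + 5| < 11·(ϵ/11) = ϵ.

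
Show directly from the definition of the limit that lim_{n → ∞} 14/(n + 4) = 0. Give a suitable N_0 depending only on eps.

Fix eps > 0. For n ≥ 1, |14/(n + 4) − 0| = 14/(n + 4) ≤ 14/n.
We need 14/n < eps, i.e. n > 14/eps.
Take N_0 = 14/eps. If n > N_0 then |14/(n + 4)| ≤ 14/n < eps.

N_0 = 14/eps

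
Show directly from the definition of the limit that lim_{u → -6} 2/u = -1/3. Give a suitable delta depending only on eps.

delta = min(3, 9eps)

Let eps > 0 be given. We seek delta > 0 such that 0 < |u + 6| < delta implies |2/u + 1/3| < eps.
|2/u + 1/3| = 2·|-6 − u|/(6·|u|) = 2|u + 6|/(6|u|).
Require delta ≤ 3 so that |u| > 6 − 3 = 3, hence 6|u| > 18.
Then |2/u + 1/3| < 2|u + 6|/18, which is < eps when |u + 6| < 9eps.
Take delta = min(3, 9eps). Then 0 < |u + 6| < delta gives both |u + 6| < 3 and |u + 6| < 9eps, so |2/u + 1/3| < eps.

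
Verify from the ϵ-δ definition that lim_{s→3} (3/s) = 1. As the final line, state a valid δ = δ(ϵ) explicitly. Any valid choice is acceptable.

δ = min(3/2, (3/2)ϵ)

Fix ϵ > 0. We seek δ > 0 such that 0 < |s − 3| < δ implies |3/s − 1| < ϵ.
|3/s − 1| = 3·|3 − s|/(3·|s|) = 3|s − 3|/(3|s|).
Require δ ≤ 3/2 so that |s| > 3 − 3/2 = 3/2, hence 3|s| > 9/2.
Then |3/s − 1| < 3|s − 3|/(9/2), which is < ϵ when |s − 3| < (3/2)ϵ.
Take δ = min(3/2, (3/2)ϵ). Then 0 < |s − 3| < δ gives both |s − 3| < 3/2 and |s − 3| < (3/2)ϵ, so |3/s − 1| < ϵ.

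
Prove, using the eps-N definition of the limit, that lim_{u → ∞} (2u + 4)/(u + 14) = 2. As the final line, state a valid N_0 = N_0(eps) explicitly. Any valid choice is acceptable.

Suppose eps > 0. We seek N_0 > 0 such that u > N_0 implies |(2u + 4)/(u + 14) − 2| < eps.
(2u + 4)/(u + 14) − 2 = ((2u + 4) − 2(u + 14)) / ((u + 14)) = -24/((u + 14)).
For u > 0 we have u + 14 > u, so |(2u + 4)/(u + 14) − 2| = 24/((u + 14)) < 24/(u) = 24/u.
Thus |(2u + 4)/(u + 14) − 2| < eps whenever u > 24/eps.
Take N_0 = 24/eps. If u > N_0 then |(2u + 4)/(u + 14) − 2| < 24/u < eps.

N_0 = 24/eps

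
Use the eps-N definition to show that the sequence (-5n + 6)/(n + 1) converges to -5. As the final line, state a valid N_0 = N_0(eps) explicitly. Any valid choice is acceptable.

Let eps > 0 be given. For n ≥ 1, |(-5n + 6)/(n + 1) + 5| = |11|/((n + 1)) = 11/((n + 1)).
Since n + 1 ≥ n for n ≥ 1, this is ≤ 11/(n) = 11/n.
So |(-5n + 6)/(n + 1) + 5| < eps whenever n > 11/eps.
Take N_0 = 11/eps. If n > N_0 then |(-5n + 6)/(n + 1) + 5| ≤ 11/n < eps.

N_0 = 11/eps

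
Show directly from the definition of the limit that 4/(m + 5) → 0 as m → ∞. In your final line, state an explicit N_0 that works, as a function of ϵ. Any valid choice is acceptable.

N_0 = 4/ϵ

Fix ϵ > 0. For m ≥ 1, |4/(m + 5) − 0| = 4/(m + 5) ≤ 4/m.
We need 4/m < ϵ, i.e. m > 4/ϵ.
Take N_0 = 4/ϵ. If m > N_0 then |4/(m + 5)| ≤ 4/m < ϵ.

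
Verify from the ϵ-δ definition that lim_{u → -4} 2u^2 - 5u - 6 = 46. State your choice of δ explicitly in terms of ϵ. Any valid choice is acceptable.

δ = min(2, ϵ/25)

Let ϵ > 0. We want δ > 0 such that 0 < |u + 4| < δ implies |(2u^2 - 5u - 6) − 46| < ϵ.
(2u^2 - 5u - 6) − 46 = 2u^2 - 5u - 52 = (u + 4)(2u - 13).
So |(2u^2 - 5u - 6) − 46| = |u + 4|·|2u - 13|.
Require δ ≤ 2. Then |u + 4| < 2 gives |u| < 6, and by the triangle inequality |2u - 13| ≤ 2·6 + 13 = 25.
Hence |(2u^2 - 5u - 6) − 46| ≤ 25|u + 4| < ϵ provided |u + 4| < ϵ/25.
Take δ = min(2, ϵ/25). Then 0 < |u + 4| < δ gives both |u + 4| < 2 and |u + 4| < ϵ/25, so |(2u^2 - 5u - 6) − 46| < ϵ.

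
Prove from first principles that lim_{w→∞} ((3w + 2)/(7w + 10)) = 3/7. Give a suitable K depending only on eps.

Fix eps > 0. We seek K > 0 such that w > K implies |(3w + 2)/(7w + 10) − (3/7)| < eps.
(3w + 2)/(7w + 10) − (3/7) = (7(3w + 2) − 3(7w + 10)) / (7(7w + 10)) = -16/(7(7w + 10)).
For w > 0 we have 7w + 10 > 7w, so |(3w + 2)/(7w + 10) − (3/7)| = 16/(7(7w + 10)) < 16/(7·7w) = (16/49)/w.
Thus |(3w + 2)/(7w + 10) − (3/7)| < eps whenever w > (16/49)/eps.
Take K = (16/49)/eps. If w > K then |(3w + 2)/(7w + 10) − (3/7)| < (16/49)/w < eps.

K = (16/49)/eps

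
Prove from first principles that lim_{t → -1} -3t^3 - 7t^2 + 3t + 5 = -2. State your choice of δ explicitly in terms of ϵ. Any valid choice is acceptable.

δ = min(1, ϵ/27)

Let ϵ > 0 be given. We want δ > 0 such that 0 < |t + 1| < δ implies |(-3t^3 - 7t^2 + 3t + 5) + 2| < ϵ.
(-3t^3 - 7t^2 + 3t + 5) + 2 = -3t^3 - 7t^2 + 3t + 7 = (t + 1)(-3t^2 - 4t + 7).
So |(-3t^3 - 7t^2 + 3t + 5) + 2| = |t + 1|·|-3t^2 - 4t + 7|.
Require δ ≤ 1. Then |t + 1| < 1 gives |t| < 2, and by the triangle inequality |-3t^2 - 4t + 7| ≤ 3·2^2 + 4·2 + 7 = 27.
Hence |(-3t^3 - 7t^2 + 3t + 5) + 2| ≤ 27|t + 1| < ϵ provided |t + 1| < ϵ/27.
Take δ = min(1, ϵ/27). Then 0 < |t + 1| < δ gives both |t + 1| < 1 and |t + 1| < ϵ/27, so |(-3t^3 - 7t^2 + 3t + 5) + 2| < ϵ.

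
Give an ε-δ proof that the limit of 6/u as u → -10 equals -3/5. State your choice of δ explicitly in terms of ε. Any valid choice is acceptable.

Fix ε > 0. We seek δ > 0 such that 0 < |u + 10| < δ implies |6/u + 3/5| < ε.
|6/u + 3/5| = 6·|-10 − u|/(10·|u|) = 6|u + 10|/(10|u|).
Restrict δ ≤ 5. Then |u + 10| < 5 gives |u| > 5, so 10|u| > 50.
Then |6/u + 3/5| < 6|u + 10|/50, which is < ε when |u + 10| < (25/3)ε.
Take δ = min(5, (25/3)ε). Then 0 < |u + 10| < δ gives both |u + 10| < 5 and |u + 10| < (25/3)ε, so |6/u + 3/5| < ε.

δ = min(5, (25/3)ε)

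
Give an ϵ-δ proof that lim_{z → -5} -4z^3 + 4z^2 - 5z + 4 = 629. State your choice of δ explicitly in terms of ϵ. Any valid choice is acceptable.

Let ϵ > 0. We want δ > 0 such that 0 < |z + 5| < δ implies |(-4z^3 + 4z^2 - 5z + 4) − 629| < ϵ.
(-4z^3 + 4z^2 - 5z + 4) − 629 = -4z^3 + 4z^2 - 5z - 625 = (z + 5)(-4z^2 + 24z - 125).
So |(-4z^3 + 4z^2 - 5z + 4) − 629| = |z + 5|·|-4z^2 + 24z - 125|.
Require δ ≤ 2. Then |z + 5| < 2 gives |z| < 7, and by the triangle inequality |-4z^2 + 24z - 125| ≤ 4·7^2 + 24·7 + 125 = 489.
Hence |(-4z^3 + 4z^2 - 5z + 4) − 629| ≤ 489|z + 5| < ϵ provided |z + 5| < ϵ/489.
Take δ = min(2, ϵ/489). Then 0 < |z + 5| < δ gives both |z + 5| < 2 and |z + 5| < ϵ/489, so |(-4z^3 + 4z^2 - 5z + 4) − 629| < ϵ.

δ = min(2, ϵ/489)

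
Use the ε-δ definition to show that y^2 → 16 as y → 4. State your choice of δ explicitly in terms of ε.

Fix ε > 0. We seek δ > 0 with 0 < |y − 4| < δ ⇒ |y^2 − 16| < ε.
Factor: y^2 − 16 = (y − 4)(y + 4), so |y^2 − 16| = |y − 4|·|y + 4|.
Restrict δ ≤ 1. Then |y − 4| < 1 gives |y| < 5, so by the triangle inequality |y + 4| ≤ 5 + 4 = 9.
Hence |y^2 − 16| ≤ 9|y − 4|, which is < ε once |y − 4| < ε/9.
Take δ = min(1, ε/9). If 0 < |y − 4| < δ then both bounds hold and |y^2 − 16| ≤ 9|y − 4| < 9·(ε/9) = ε.

δ = min(1, ε/9)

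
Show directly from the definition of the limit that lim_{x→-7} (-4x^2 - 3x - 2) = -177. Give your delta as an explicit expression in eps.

delta = min(1, eps/57)

Suppose eps > 0. We want delta > 0 such that 0 < |x + 7| < delta implies |(-4x^2 - 3x - 2) + 177| < eps.
(-4x^2 - 3x - 2) + 177 = -4x^2 - 3x + 175 = (x + 7)(-4x + 25).
So |(-4x^2 - 3x - 2) + 177| = |x + 7|·|-4x + 25|.
Assume first that |x + 7| < 1, so |x| < 8. Then |-4x + 25| ≤ 4·8 + 25 = 57.
Hence |(-4x^2 - 3x - 2) + 177| ≤ 57|x + 7| < eps provided |x + 7| < eps/57.
Take delta = min(1, eps/57). Then 0 < |x + 7| < delta gives both |x + 7| < 1 and |x + 7| < eps/57, so |(-4x^2 - 3x - 2) + 177| < eps.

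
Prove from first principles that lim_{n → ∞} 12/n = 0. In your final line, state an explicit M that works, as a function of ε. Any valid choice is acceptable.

Let ε > 0 be given. For n ≥ 1, |12/n − 0| = 12/(n) ≤ 12/n.
We need 12/n < ε, i.e. n > 12/ε.
Take M = 12/ε. If n > M then |12/n| ≤ 12/n < ε.

M = 12/ε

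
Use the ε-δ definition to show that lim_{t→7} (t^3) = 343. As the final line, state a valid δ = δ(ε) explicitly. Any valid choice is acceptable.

δ = min(1, ε/169)

Let ε > 0. We seek δ > 0 with 0 < |t − 7| < δ ⇒ |t^3 − 343| < ε.
Factor: t^3 − 343 = (t − 7)(t^2 + 7t + 49), so |t^3 − 343| = |t − 7|·|t^2 + 7t + 49|.
Impose δ ≤ 1 so that |t| < 8; then |t^2 + 7t + 49| ≤ 169.
Hence |t^3 − 343| ≤ 169|t − 7|, which is < ε once |t − 7| < ε/169.
Take δ = min(1, ε/169). If 0 < |t − 7| < δ then both bounds hold and |t^3 − 343| ≤ 169|t − 7| < 169·(ε/169) = ε.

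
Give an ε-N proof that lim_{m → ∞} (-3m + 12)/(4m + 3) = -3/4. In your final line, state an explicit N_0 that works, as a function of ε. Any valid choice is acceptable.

Fix ε > 0. For m ≥ 1, |(-3m + 12)/(4m + 3) + 3/4| = |57|/(4(4m + 3)) = 57/(4(4m + 3)).
Since 4m + 3 ≥ 4m for m ≥ 1, this is ≤ 57/(4·4m) = (57/16)/m.
So |(-3m + 12)/(4m + 3) + 3/4| < ε whenever m > (57/16)/ε.
Take N_0 = (57/16)/ε. If m > N_0 then |(-3m + 12)/(4m + 3) + 3/4| ≤ (57/16)/m < ε.

N_0 = (57/16)/ε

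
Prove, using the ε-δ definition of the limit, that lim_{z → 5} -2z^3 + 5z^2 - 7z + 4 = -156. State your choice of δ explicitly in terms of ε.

δ = min(1, ε/134)

Fix ε > 0. We want δ > 0 such that 0 < |z − 5| < δ implies |(-2z^3 + 5z^2 - 7z + 4) + 156| < ε.
(-2z^3 + 5z^2 - 7z + 4) + 156 = -2z^3 + 5z^2 - 7z + 160 = (z − 5)(-2z^2 - 5z - 32).
So |(-2z^3 + 5z^2 - 7z + 4) + 156| = |z − 5|·|-2z^2 - 5z - 32|.
Assume first that |z − 5| < 1, so |z| < 6. Then |-2z^2 - 5z - 32| ≤ 2·6^2 + 5·6 + 32 = 134.
Hence |(-2z^3 + 5z^2 - 7z + 4) + 156| ≤ 134|z − 5| < ε provided |z − 5| < ε/134.
Choosing δ = min(1, ε/134) ensures both conditions, hence |(-2z^3 + 5z^2 - 7z + 4) + 156| < ε.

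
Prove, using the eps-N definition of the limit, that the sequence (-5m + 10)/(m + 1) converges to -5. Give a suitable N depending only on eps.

Fix eps > 0. For m ≥ 1, |(-5m + 10)/(m + 1) + 5| = |15|/((m + 1)) = 15/((m + 1)).
Since m + 1 ≥ m for m ≥ 1, this is ≤ 15/(m) = 15/m.
So |(-5m + 10)/(m + 1) + 5| < eps whenever m > 15/eps.
Take N = 15/eps. If m > N then |(-5m + 10)/(m + 1) + 5| ≤ 15/m < eps.

N = 15/eps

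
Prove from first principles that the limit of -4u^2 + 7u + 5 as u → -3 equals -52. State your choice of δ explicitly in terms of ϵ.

δ = min(1, ϵ/35)

Let ϵ > 0. We want δ > 0 such that 0 < |u + 3| < δ implies |(-4u^2 + 7u + 5) + 52| < ϵ.
(-4u^2 + 7u + 5) + 52 = -4u^2 + 7u + 57 = (u + 3)(-4u + 19).
So |(-4u^2 + 7u + 5) + 52| = |u + 3|·|-4u + 19|.
Require δ ≤ 1. Then |u + 3| < 1 gives |u| < 4, and by the triangle inequality |-4u + 19| ≤ 4·4 + 19 = 35.
Hence |(-4u^2 + 7u + 5) + 52| ≤ 35|u + 3| < ϵ provided |u + 3| < ϵ/35.
Choosing δ = min(1, ϵ/35) ensures both conditions, hence |(-4u^2 + 7u + 5) + 52| < ϵ.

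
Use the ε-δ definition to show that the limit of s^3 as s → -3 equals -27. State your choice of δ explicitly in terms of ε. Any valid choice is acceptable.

δ = min(2, ε/49)

Let ε > 0 be given. We seek δ > 0 with 0 < |s + 3| < δ ⇒ |s^3 + 27| < ε.
Factor: s^3 + 27 = (s + 3)(s^2 - 3s + 9), so |s^3 + 27| = |s + 3|·|s^2 - 3s + 9|.
Impose δ ≤ 2 so that |s| < 5; then |s^2 - 3s + 9| ≤ 49.
Hence |s^3 + 27| ≤ 49|s + 3|, which is < ε once |s + 3| < ε/49.
Take δ = min(2, ε/49). If 0 < |s + 3| < δ then both bounds hold and |s^3 + 27| ≤ 49|s + 3| < 49·(ε/49) = ε.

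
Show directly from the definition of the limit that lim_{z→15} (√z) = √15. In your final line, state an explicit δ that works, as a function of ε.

δ = min(15, √15·ε)

Suppose ε > 0. We want δ > 0 such that 0 < |z − 15| < δ implies |√z − √15| < ε.
Multiplying by the conjugate, |√z − √15| = |z − 15|/(√z + √15).
Restrict δ ≤ 15 so that |z − 15| < 15 forces z > 0, and then √z + √15 > √15.
Hence |√z − √15| < |z − 15|/√15, which is < ε once |z − 15| < √15·ε.
Take δ = min(15, √15·ε). If 0 < |z − 15| < δ then z > 0 and |√z − √15| < |z − 15|/√15 < ε.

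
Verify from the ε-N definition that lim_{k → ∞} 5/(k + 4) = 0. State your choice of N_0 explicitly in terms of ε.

N_0 = 5/ε

Suppose ε > 0. For k ≥ 1, |5/(k + 4) − 0| = 5/(k + 4) ≤ 5/k.
We need 5/k < ε, i.e. k > 5/ε.
Take N_0 = 5/ε. If k > N_0 then |5/(k + 4)| ≤ 5/k < ε.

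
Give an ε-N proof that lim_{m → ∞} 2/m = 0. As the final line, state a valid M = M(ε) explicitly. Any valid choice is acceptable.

M = 2/ε

Fix ε > 0. For m ≥ 1, |2/m − 0| = 2/(m) ≤ 2/m.
We need 2/m < ε, i.e. m > 2/ε.
Take M = 2/ε. If m > M then |2/m| ≤ 2/m < ε.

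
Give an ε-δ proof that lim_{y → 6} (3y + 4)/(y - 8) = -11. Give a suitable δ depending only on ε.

Suppose ε > 0. We want δ > 0 with 0 < |y − 6| < δ ⇒ |(3y + 4)/(y - 8) + 11| < ε.
Combining over a common denominator, (3y + 4)/(y - 8) + 11 = [(3y + 4)·(-2) − 22·(y - 8)] / [(-2)·(y - 8)] = -28(y − 6) / ((-2)(y - 8)).
So |(3y + 4)/(y - 8) + 11| = 28|y − 6| / (2·|y − 8|).
Require δ ≤ 1, so |y − 8| ≥ |-2| − |y − 6| > 2 − 1 = 1.
Hence |(3y + 4)/(y - 8) + 11| < 28|y − 6|/(2·1) = 14|y − 6|, which is < ε once |y − 6| < (1/14)ε.
Take δ = min(1, (1/14)ε). Then 0 < |y − 6| < δ forces both bounds, so |(3y + 4)/(y - 8) + 11| < ε.

δ = min(1, (1/14)ε)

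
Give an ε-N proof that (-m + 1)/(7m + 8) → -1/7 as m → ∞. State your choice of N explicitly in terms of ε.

Suppose ε > 0. For m ≥ 1, |(-m + 1)/(7m + 8) + 1/7| = |15|/(7(7m + 8)) = 15/(7(7m + 8)).
Since 7m + 8 ≥ 7m for m ≥ 1, this is ≤ 15/(7·7m) = (15/49)/m.
So |(-m + 1)/(7m + 8) + 1/7| < ε whenever m > (15/49)/ε.
Take N = (15/49)/ε. If m > N then |(-m + 1)/(7m + 8) + 1/7| ≤ (15/49)/m < ε.

N = (15/49)/ε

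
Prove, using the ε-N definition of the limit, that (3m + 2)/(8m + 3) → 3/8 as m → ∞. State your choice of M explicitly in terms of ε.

Let ε > 0. For m ≥ 1, |(3m + 2)/(8m + 3) − (3/8)| = |7|/(8(8m + 3)) = 7/(8(8m + 3)).
Since 8m + 3 ≥ 8m for m ≥ 1, this is ≤ 7/(8·8m) = (7/64)/m.
So |(3m + 2)/(8m + 3) − (3/8)| < ε whenever m > (7/64)/ε.
Take M = (7/64)/ε. If m > M then |(3m + 2)/(8m + 3) − (3/8)| ≤ (7/64)/m < ε.

M = (7/64)/ε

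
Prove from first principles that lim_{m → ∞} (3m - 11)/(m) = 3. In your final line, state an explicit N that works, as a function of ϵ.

N = 11/ϵ

Suppose ϵ > 0. For m ≥ 1, |(3m - 11)/(m) − 3| = |-11|/((m)) = 11/((m)).
Since m ≥ m for m ≥ 1, this is ≤ 11/(m) = 11/m.
So |(3m - 11)/(m) − 3| < ϵ whenever m > 11/ϵ.
Take N = 11/ϵ. If m > N then |(3m - 11)/(m) − 3| ≤ 11/m < ϵ.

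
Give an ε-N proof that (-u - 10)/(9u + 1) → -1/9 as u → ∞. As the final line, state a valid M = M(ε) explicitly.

M = (89/81)/ε

Let ε > 0. We seek M > 0 such that u > M implies |(-u - 10)/(9u + 1) + 1/9| < ε.
(-u - 10)/(9u + 1) + 1/9 = (9(-u - 10) − (-1)(9u + 1)) / (9(9u + 1)) = -89/(9(9u + 1)).
For u > 0 we have 9u + 1 > 9u, so |(-u - 10)/(9u + 1) + 1/9| = 89/(9(9u + 1)) < 89/(9·9u) = (89/81)/u.
Thus |(-u - 10)/(9u + 1) + 1/9| < ε whenever u > (89/81)/ε.
Take M = (89/81)/ε. If u > M then |(-u - 10)/(9u + 1) + 1/9| < (89/81)/u < ε.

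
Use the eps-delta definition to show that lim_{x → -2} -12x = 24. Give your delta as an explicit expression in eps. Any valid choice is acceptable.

Suppose eps > 0. We need delta > 0 so that 0 < |x + 2| < delta implies |(-12x) − 24| < eps.
|(-12x) − 24| = |-12x - 24| = 12|x + 2|.
Thus it suffices that |x + 2| < eps/12.
Take delta = eps/12. If 0 < |x + 2| < delta then |(-12x) − 24| = 12|x + 2| < 12·(eps/12) = eps.

delta = eps/12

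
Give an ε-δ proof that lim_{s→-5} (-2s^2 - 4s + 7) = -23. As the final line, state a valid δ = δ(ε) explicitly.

δ = min(1, ε/18)

Let ε > 0 be given. We want δ > 0 such that 0 < |s + 5| < δ implies |(-2s^2 - 4s + 7) + 23| < ε.
(-2s^2 - 4s + 7) + 23 = -2s^2 - 4s + 30 = (s + 5)(-2s + 6).
So |(-2s^2 - 4s + 7) + 23| = |s + 5|·|-2s + 6|.
Assume first that |s + 5| < 1, so |s| < 6. Then |-2s + 6| ≤ 2·6 + 6 = 18.
Hence |(-2s^2 - 4s + 7) + 23| ≤ 18|s + 5| < ε provided |s + 5| < ε/18.
Take δ = min(1, ε/18). Then 0 < |s + 5| < δ gives both |s + 5| < 1 and |s + 5| < ε/18, so |(-2s^2 - 4s + 7) + 23| < ε.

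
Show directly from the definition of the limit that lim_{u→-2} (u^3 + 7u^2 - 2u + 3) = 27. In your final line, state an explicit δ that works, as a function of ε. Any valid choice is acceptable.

Fix ε > 0. We want δ > 0 such that 0 < |u + 2| < δ implies |(u^3 + 7u^2 - 2u + 3) − 27| < ε.
(u^3 + 7u^2 - 2u + 3) − 27 = u^3 + 7u^2 - 2u - 24 = (u + 2)(u^2 + 5u - 12).
So |(u^3 + 7u^2 - 2u + 3) − 27| = |u + 2|·|u^2 + 5u - 12|.
Require δ ≤ 1. Then |u + 2| < 1 gives |u| < 3, and by the triangle inequality |u^2 + 5u - 12| ≤ 3^2 + 5·3 + 12 = 36.
Hence |(u^3 + 7u^2 - 2u + 3) − 27| ≤ 36|u + 2| < ε provided |u + 2| < ε/36.
Take δ = min(1, ε/36). Then 0 < |u + 2| < δ gives both |u + 2| < 1 and |u + 2| < ε/36, so |(u^3 + 7u^2 - 2u + 3) − 27| < ε.

δ = min(1, ε/36)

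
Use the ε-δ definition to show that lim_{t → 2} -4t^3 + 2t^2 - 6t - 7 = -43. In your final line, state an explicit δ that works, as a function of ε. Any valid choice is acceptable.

Fix ε > 0. We want δ > 0 such that 0 < |t − 2| < δ implies |(-4t^3 + 2t^2 - 6t - 7) + 43| < ε.
(-4t^3 + 2t^2 - 6t - 7) + 43 = -4t^3 + 2t^2 - 6t + 36 = (t − 2)(-4t^2 - 6t - 18).
So |(-4t^3 + 2t^2 - 6t - 7) + 43| = |t − 2|·|-4t^2 - 6t - 18|.
Assume first that |t − 2| < 1, so |t| < 3. Then |-4t^2 - 6t - 18| ≤ 4·3^2 + 6·3 + 18 = 72.
Hence |(-4t^3 + 2t^2 - 6t - 7) + 43| ≤ 72|t − 2| < ε provided |t − 2| < ε/72.
Take δ = min(1, ε/72). Then 0 < |t − 2| < δ gives both |t − 2| < 1 and |t − 2| < ε/72, so |(-4t^3 + 2t^2 - 6t - 7) + 43| < ε.

δ = min(1, ε/72)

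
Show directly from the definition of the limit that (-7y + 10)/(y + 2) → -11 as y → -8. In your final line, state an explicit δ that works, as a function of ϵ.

δ = min(3, (3/4)ϵ)

Let ϵ > 0. We want δ > 0 with 0 < |y + 8| < δ ⇒ |(-7y + 10)/(y + 2) + 11| < ϵ.
Combining over a common denominator, (-7y + 10)/(y + 2) + 11 = [(-7y + 10)·(-6) − 66·(y + 2)] / [(-6)·(y + 2)] = -24(y + 8) / ((-6)(y + 2)).
So |(-7y + 10)/(y + 2) + 11| = 24|y + 8| / (6·|y + 2|).
Require δ ≤ 3, so |y + 2| ≥ |-6| − |y + 8| > 6 − 3 = 3.
Hence |(-7y + 10)/(y + 2) + 11| < 24|y + 8|/(6·3) = (4/3)|y + 8|, which is < ϵ once |y + 8| < (3/4)ϵ.
Take δ = min(3, (3/4)ϵ). Then 0 < |y + 8| < δ forces both bounds, so |(-7y + 10)/(y + 2) + 11| < ϵ.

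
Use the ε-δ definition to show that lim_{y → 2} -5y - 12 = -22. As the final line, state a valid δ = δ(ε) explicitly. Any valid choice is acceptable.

δ = ε/5

Fix ε > 0. We need δ > 0 so that 0 < |y − 2| < δ implies |(-5y - 12) + 22| < ε.
Since (-5y - 12) + 22 = -5(y − 2), we have |(-5y - 12) + 22| = 5|y − 2|.
Thus it suffices that |y − 2| < ε/5.
Choosing δ = ε/5 gives |(-5y - 12) + 22| = 5|y − 2| < ε whenever |y − 2| < δ.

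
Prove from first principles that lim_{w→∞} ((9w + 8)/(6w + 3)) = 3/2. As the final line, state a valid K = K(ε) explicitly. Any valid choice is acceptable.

Fix ε > 0. We seek K > 0 such that w > K implies |(9w + 8)/(6w + 3) − (3/2)| < ε.
(9w + 8)/(6w + 3) − (3/2) = (6(9w + 8) − 9(6w + 3)) / (6(6w + 3)) = 21/(6(6w + 3)).
For w > 0 we have 6w + 3 > 6w, so |(9w + 8)/(6w + 3) − (3/2)| = 21/(6(6w + 3)) < 21/(6·6w) = (7/12)/w.
Thus |(9w + 8)/(6w + 3) − (3/2)| < ε whenever w > (7/12)/ε.
Take K = (7/12)/ε. If w > K then |(9w + 8)/(6w + 3) − (3/2)| < (7/12)/w < ε.

K = (7/12)/ε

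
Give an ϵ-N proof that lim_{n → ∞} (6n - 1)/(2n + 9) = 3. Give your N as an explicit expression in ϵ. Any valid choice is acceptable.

N = 14/ϵ

Let ϵ > 0. For n ≥ 1, |(6n - 1)/(2n + 9) − 3| = |-56|/(2(2n + 9)) = 56/(2(2n + 9)).
Since 2n + 9 ≥ 2n for n ≥ 1, this is ≤ 56/(2·2n) = 14/n.
So |(6n - 1)/(2n + 9) − 3| < ϵ whenever n > 14/ϵ.
Take N = 14/ϵ. If n > N then |(6n - 1)/(2n + 9) − 3| ≤ 14/n < ϵ.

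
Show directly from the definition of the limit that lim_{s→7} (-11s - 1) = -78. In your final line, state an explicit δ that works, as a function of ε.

δ = ε/11

Let ε > 0 be given. We need δ > 0 so that 0 < |s − 7| < δ implies |(-11s - 1) + 78| < ε.
|(-11s - 1) + 78| = |-11s + 77| = 11|s − 7|.
Thus it suffices that |s − 7| < ε/11.
Take δ = ε/11. If 0 < |s − 7| < δ then |(-11s - 1) + 78| = 11|s − 7| < 11·(ε/11) = ε.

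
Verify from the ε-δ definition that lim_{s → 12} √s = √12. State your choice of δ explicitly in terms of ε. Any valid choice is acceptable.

Let ε > 0. We want δ > 0 such that 0 < |s − 12| < δ implies |√s − √12| < ε.
Multiplying by the conjugate, |√s − √12| = |s − 12|/(√s + √12).
Restrict δ ≤ 12 so that |s − 12| < 12 forces s > 0, and then √s + √12 > √12.
Hence |√s − √12| < |s − 12|/√12, which is < ε once |s − 12| < √12·ε.
Take δ = min(12, √12·ε). If 0 < |s − 12| < δ then s > 0 and |√s − √12| < |s − 12|/√12 < ε.

δ = min(12, √12·ε)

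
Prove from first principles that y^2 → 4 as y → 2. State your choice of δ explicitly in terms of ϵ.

δ = min(1, ϵ/5)

Suppose ϵ > 0. We seek δ > 0 with 0 < |y − 2| < δ ⇒ |y^2 − 4| < ϵ.
Factor: y^2 − 4 = (y − 2)(y + 2), so |y^2 − 4| = |y − 2|·|y + 2|.
Impose δ ≤ 1 so that |y| < 3; then |y + 2| ≤ 5.
Hence |y^2 − 4| ≤ 5|y − 2|, which is < ϵ once |y − 2| < ϵ/5.
Take δ = min(1, ϵ/5). If 0 < |y − 2| < δ then both bounds hold and |y^2 − 4| ≤ 5|y − 2| < 5·(ϵ/5) = ϵ.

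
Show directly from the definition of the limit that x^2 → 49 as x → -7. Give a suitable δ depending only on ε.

δ = min(2, ε/16)

Let ε > 0 be given. We seek δ > 0 with 0 < |x + 7| < δ ⇒ |x^2 − 49| < ε.
Factor: x^2 − 49 = (x + 7)(x - 7), so |x^2 − 49| = |x + 7|·|x - 7|.
Restrict δ ≤ 2. Then |x + 7| < 2 gives |x| < 9, so by the triangle inequality |x - 7| ≤ 9 + 7 = 16.
Hence |x^2 − 49| ≤ 16|x + 7|, which is < ε once |x + 7| < ε/16.
Take δ = min(2, ε/16). If 0 < |x + 7| < δ then both bounds hold and |x^2 − 49| ≤ 16|x + 7| < 16·(ε/16) = ε.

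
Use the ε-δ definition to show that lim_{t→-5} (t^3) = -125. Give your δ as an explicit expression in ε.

δ = min(1, ε/91)

Let ε > 0. We seek δ > 0 with 0 < |t + 5| < δ ⇒ |t^3 + 125| < ε.
Factor: t^3 + 125 = (t + 5)(t^2 - 5t + 25), so |t^3 + 125| = |t + 5|·|t^2 - 5t + 25|.
Restrict δ ≤ 1. Then |t + 5| < 1 gives |t| < 6, so by the triangle inequality |t^2 - 5t + 25| ≤ 6^2 + 5·6 + 25 = 91.
Hence |t^3 + 125| ≤ 91|t + 5|, which is < ε once |t + 5| < ε/91.
Take δ = min(1, ε/91). If 0 < |t + 5| < δ then both bounds hold and |t^3 + 125| ≤ 91|t + 5| < 91·(ε/91) = ε.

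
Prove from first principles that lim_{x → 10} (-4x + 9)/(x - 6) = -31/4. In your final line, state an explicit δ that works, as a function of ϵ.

δ = min(2, (8/15)ϵ)

Let ϵ > 0 be given. We want δ > 0 with 0 < |x − 10| < δ ⇒ |(-4x + 9)/(x - 6) + 31/4| < ϵ.
Combining over a common denominator, (-4x + 9)/(x - 6) + 31/4 = [(-4x + 9)·4 − (-31)·(x - 6)] / [4·(x - 6)] = 15(x − 10) / (4(x - 6)).
So |(-4x + 9)/(x - 6) + 31/4| = 15|x − 10| / (4·|x − 6|).
Require δ ≤ 2, so |x − 6| ≥ |4| − |x − 10| > 4 − 2 = 2.
Hence |(-4x + 9)/(x - 6) + 31/4| < 15|x − 10|/(4·2) = (15/8)|x − 10|, which is < ϵ once |x − 10| < (8/15)ϵ.
Take δ = min(2, (8/15)ϵ). Then 0 < |x − 10| < δ forces both bounds, so |(-4x + 9)/(x - 6) + 31/4| < ϵ.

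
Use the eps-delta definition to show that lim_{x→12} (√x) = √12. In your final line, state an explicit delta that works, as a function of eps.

delta = min(12, √12·eps)

Let eps > 0 be given. We want delta > 0 such that 0 < |x − 12| < delta implies |√x − √12| < eps.
Rationalise: √x − √12 = (x − 12)/(√x + √12), so |√x − √12| = |x − 12|/(√x + √12).
Restrict delta ≤ 12 so that |x − 12| < 12 forces x > 0, and then √x + √12 > √12.
Hence |√x − √12| < |x − 12|/√12, which is < eps once |x − 12| < √12·eps.
Take delta = min(12, √12·eps). If 0 < |x − 12| < delta then x > 0 and |√x − √12| < |x − 12|/√12 < eps.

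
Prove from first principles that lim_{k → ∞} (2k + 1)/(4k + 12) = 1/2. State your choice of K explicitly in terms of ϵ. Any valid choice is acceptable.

K = (5/4)/ϵ

Let ϵ > 0. For k ≥ 1, |(2k + 1)/(4k + 12) − (1/2)| = |-20|/(4(4k + 12)) = 20/(4(4k + 12)).
Since 4k + 12 ≥ 4k for k ≥ 1, this is ≤ 20/(4·4k) = (5/4)/k.
So |(2k + 1)/(4k + 12) − (1/2)| < ϵ whenever k > (5/4)/ϵ.
Take K = (5/4)/ϵ. If k > K then |(2k + 1)/(4k + 12) − (1/2)| ≤ (5/4)/k < ϵ.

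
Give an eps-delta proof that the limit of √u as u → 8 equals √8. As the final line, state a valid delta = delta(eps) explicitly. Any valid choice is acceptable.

Suppose eps > 0. We want delta > 0 such that 0 < |u − 8| < delta implies |√u − √8| < eps.
Rationalise: √u − √8 = (u − 8)/(√u + √8), so |√u − √8| = |u − 8|/(√u + √8).
Restrict delta ≤ 8 so that |u − 8| < 8 forces u > 0, and then √u + √8 > √8.
Hence |√u − √8| < |u − 8|/√8, which is < eps once |u − 8| < √8·eps.
Take delta = min(8, √8·eps). If 0 < |u − 8| < delta then u > 0 and |√u − √8| < |u − 8|/√8 < eps.

delta = min(8, √8·eps)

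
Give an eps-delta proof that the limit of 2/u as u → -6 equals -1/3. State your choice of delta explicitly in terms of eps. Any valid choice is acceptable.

Suppose eps > 0. We seek delta > 0 such that 0 < |u + 6| < delta implies |2/u + 1/3| < eps.
|2/u + 1/3| = 2·|-6 − u|/(6·|u|) = 2|u + 6|/(6|u|).
Restrict delta ≤ 3. Then |u + 6| < 3 gives |u| > 3, so 6|u| > 18.
Then |2/u + 1/3| < 2|u + 6|/18, which is < eps when |u + 6| < 9eps.
Take delta = min(3, 9eps). Then 0 < |u + 6| < delta gives both |u + 6| < 3 and |u + 6| < 9eps, so |2/u + 1/3| < eps.

delta = min(3, 9eps)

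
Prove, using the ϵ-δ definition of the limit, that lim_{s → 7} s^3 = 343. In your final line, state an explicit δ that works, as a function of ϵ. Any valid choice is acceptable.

δ = min(2, ϵ/193)

Let ϵ > 0. We seek δ > 0 with 0 < |s − 7| < δ ⇒ |s^3 − 343| < ϵ.
Factor: s^3 − 343 = (s − 7)(s^2 + 7s + 49), so |s^3 − 343| = |s − 7|·|s^2 + 7s + 49|.
Restrict δ ≤ 2. Then |s − 7| < 2 gives |s| < 9, so by the triangle inequality |s^2 + 7s + 49| ≤ 9^2 + 7·9 + 49 = 193.
Hence |s^3 − 343| ≤ 193|s − 7|, which is < ϵ once |s − 7| < ϵ/193.
Take δ = min(2, ϵ/193). If 0 < |s − 7| < δ then both bounds hold and |s^3 − 343| ≤ 193|s − 7| < 193·(ϵ/193) = ϵ.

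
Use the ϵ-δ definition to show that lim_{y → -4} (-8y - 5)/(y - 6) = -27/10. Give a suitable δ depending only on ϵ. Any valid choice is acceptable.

Let ϵ > 0. We want δ > 0 with 0 < |y + 4| < δ ⇒ |(-8y - 5)/(y - 6) + 27/10| < ϵ.
Combining over a common denominator, (-8y - 5)/(y - 6) + 27/10 = [(-8y - 5)·(-10) − 27·(y - 6)] / [(-10)·(y - 6)] = 53(y + 4) / ((-10)(y - 6)).
So |(-8y - 5)/(y - 6) + 27/10| = 53|y + 4| / (10·|y − 6|).
Restrict δ ≤ 5. Then |y + 4| < 5 gives |y − 6| = |(y + 4) + (-10)| ≥ 10 − 5 = 5.
Hence |(-8y - 5)/(y - 6) + 27/10| < 53|y + 4|/(10·5) = (53/50)|y + 4|, which is < ϵ once |y + 4| < (50/53)ϵ.
Take δ = min(5, (50/53)ϵ). Then 0 < |y + 4| < δ forces both bounds, so |(-8y - 5)/(y - 6) + 27/10| < ϵ.

δ = min(5, (50/53)ϵ)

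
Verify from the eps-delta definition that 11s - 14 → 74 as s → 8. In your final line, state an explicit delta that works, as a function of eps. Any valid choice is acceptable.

delta = eps/11

Fix eps > 0. We need delta > 0 so that 0 < |s − 8| < delta implies |(11s - 14) − 74| < eps.
Since (11s - 14) − 74 = 11(s − 8), we have |(11s - 14) − 74| = 11|s − 8|.
So 11|s − 8| < eps exactly when |s − 8| < eps/11.
Choosing delta = eps/11 gives |(11s - 14) − 74| = 11|s − 8| < eps whenever |s − 8| < delta.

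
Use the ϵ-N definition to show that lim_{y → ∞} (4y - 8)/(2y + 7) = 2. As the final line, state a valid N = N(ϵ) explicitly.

N = 11/ϵ

Let ϵ > 0. We seek N > 0 such that y > N implies |(4y - 8)/(2y + 7) − 2| < ϵ.
(4y - 8)/(2y + 7) − 2 = (2(4y - 8) − 4(2y + 7)) / (2(2y + 7)) = -44/(2(2y + 7)).
For y > 0 we have 2y + 7 > 2y, so |(4y - 8)/(2y + 7) − 2| = 44/(2(2y + 7)) < 44/(2·2y) = 11/y.
Thus |(4y - 8)/(2y + 7) − 2| < ϵ whenever y > 11/ϵ.
Take N = 11/ϵ. If y > N then |(4y - 8)/(2y + 7) − 2| < 11/y < ϵ.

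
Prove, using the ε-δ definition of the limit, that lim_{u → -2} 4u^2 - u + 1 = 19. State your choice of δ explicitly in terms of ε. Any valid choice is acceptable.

δ = min(1, ε/21)

Suppose ε > 0. We want δ > 0 such that 0 < |u + 2| < δ implies |(4u^2 - u + 1) − 19| < ε.
(4u^2 - u + 1) − 19 = 4u^2 - u - 18 = (u + 2)(4u - 9).
So |(4u^2 - u + 1) − 19| = |u + 2|·|4u - 9|.
Require δ ≤ 1. Then |u + 2| < 1 gives |u| < 3, and by the triangle inequality |4u - 9| ≤ 4·3 + 9 = 21.
Hence |(4u^2 - u + 1) − 19| ≤ 21|u + 2| < ε provided |u + 2| < ε/21.
Take δ = min(1, ε/21). Then 0 < |u + 2| < δ gives both |u + 2| < 1 and |u + 2| < ε/21, so |(4u^2 - u + 1) − 19| < ε.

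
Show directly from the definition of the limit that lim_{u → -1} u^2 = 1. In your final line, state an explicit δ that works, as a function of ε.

Fix ε > 0. We seek δ > 0 with 0 < |u + 1| < δ ⇒ |u^2 − 1| < ε.
Factor: u^2 − 1 = (u + 1)(u - 1), so |u^2 − 1| = |u + 1|·|u - 1|.
Impose δ ≤ 1 so that |u| < 2; then |u - 1| ≤ 3.
Hence |u^2 − 1| ≤ 3|u + 1|, which is < ε once |u + 1| < ε/3.
Take δ = min(1, ε/3). If 0 < |u + 1| < δ then both bounds hold and |u^2 − 1| ≤ 3|u + 1| < 3·(ε/3) = ε.

δ = min(1, ε/3)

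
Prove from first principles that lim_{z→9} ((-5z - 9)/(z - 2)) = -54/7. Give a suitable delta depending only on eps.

Fix eps > 0. We want delta > 0 with 0 < |z − 9| < delta ⇒ |(-5z - 9)/(z - 2) + 54/7| < eps.
Combining over a common denominator, (-5z - 9)/(z - 2) + 54/7 = [(-5z - 9)·7 − (-54)·(z - 2)] / [7·(z - 2)] = 19(z − 9) / (7(z - 2)).
So |(-5z - 9)/(z - 2) + 54/7| = 19|z − 9| / (7·|z − 2|).
Require delta ≤ 7/2, so |z − 2| ≥ |7| − |z − 9| > 7 − 7/2 = 7/2.
Hence |(-5z - 9)/(z - 2) + 54/7| < 19|z − 9|/(7·(7/2)) = (38/49)|z − 9|, which is < eps once |z − 9| < (49/38)eps.
Take delta = min(7/2, (49/38)eps). Then 0 < |z − 9| < delta forces both bounds, so |(-5z - 9)/(z - 2) + 54/7| < eps.

delta = min(7/2, (49/38)eps)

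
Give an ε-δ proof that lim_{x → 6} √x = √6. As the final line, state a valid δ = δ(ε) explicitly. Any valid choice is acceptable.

δ = min(6, √6·ε)

Let ε > 0 be given. We want δ > 0 such that 0 < |x − 6| < δ implies |√x − √6| < ε.
Rationalise: √x − √6 = (x − 6)/(√x + √6), so |√x − √6| = |x − 6|/(√x + √6).
Restrict δ ≤ 6 so that |x − 6| < 6 forces x > 0, and then √x + √6 > √6.
Hence |√x − √6| < |x − 6|/√6, which is < ε once |x − 6| < √6·ε.
Take δ = min(6, √6·ε). If 0 < |x − 6| < δ then x > 0 and |√x − √6| < |x − 6|/√6 < ε.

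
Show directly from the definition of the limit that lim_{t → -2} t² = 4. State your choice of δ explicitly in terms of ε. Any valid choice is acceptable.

δ = min(2, ε/6)

Suppose ε > 0. We seek δ > 0 with 0 < |t + 2| < δ ⇒ |t² − 4| < ε.
Factor: t² − 4 = (t + 2)(t - 2), so |t² − 4| = |t + 2|·|t - 2|.
Restrict δ ≤ 2. Then |t + 2| < 2 gives |t| < 4, so by the triangle inequality |t - 2| ≤ 4 + 2 = 6.
Hence |t² − 4| ≤ 6|t + 2|, which is < ε once |t + 2| < ε/6.
Take δ = min(2, ε/6). If 0 < |t + 2| < δ then both bounds hold and |t² − 4| ≤ 6|t + 2| < 6·(ε/6) = ε.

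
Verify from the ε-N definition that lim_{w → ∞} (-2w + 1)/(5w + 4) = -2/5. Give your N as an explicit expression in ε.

Let ε > 0. We seek N > 0 such that w > N implies |(-2w + 1)/(5w + 4) + 2/5| < ε.
(-2w + 1)/(5w + 4) + 2/5 = (5(-2w + 1) − (-2)(5w + 4)) / (5(5w + 4)) = 13/(5(5w + 4)).
For w > 0 we have 5w + 4 > 5w, so |(-2w + 1)/(5w + 4) + 2/5| = 13/(5(5w + 4)) < 13/(5·5w) = (13/25)/w.
Thus |(-2w + 1)/(5w + 4) + 2/5| < ε whenever w > (13/25)/ε.
Take N = (13/25)/ε. If w > N then |(-2w + 1)/(5w + 4) + 2/5| < (13/25)/w < ε.

N = (13/25)/ε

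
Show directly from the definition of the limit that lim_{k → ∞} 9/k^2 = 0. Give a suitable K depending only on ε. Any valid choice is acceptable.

K = (9/ε)^{1/2}

Let ε > 0 be given. For k ≥ 1, |9/k^2 − 0| = 9/k^2.
9/k^2 < ε ⇔ k^2 > 9/ε ⇔ k > (9/ε)^{1/2}.
Take K = (9/ε)^{1/2}. Then k > K implies 9/k^2 < ε.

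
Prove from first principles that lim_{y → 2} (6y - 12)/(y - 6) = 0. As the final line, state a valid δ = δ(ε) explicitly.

δ = min(2, (1/3)ε)

Let ε > 0. We want δ > 0 with 0 < |y − 2| < δ ⇒ |(6y - 12)/(y - 6) − 0| < ε.
Combining over a common denominator, (6y - 12)/(y - 6) − 0 = [(6y - 12)·(-4) − 0·(y - 6)] / [(-4)·(y - 6)] = -24(y − 2) / ((-4)(y - 6)).
So |(6y - 12)/(y - 6) − 0| = 24|y − 2| / (4·|y − 6|).
Restrict δ ≤ 2. Then |y − 2| < 2 gives |y − 6| = |(y − 2) + (-4)| ≥ 4 − 2 = 2.
Hence |(6y - 12)/(y - 6) − 0| < 24|y − 2|/(4·2) = 3|y − 2|, which is < ε once |y − 2| < (1/3)ε.
Take δ = min(2, (1/3)ε). Then 0 < |y − 2| < δ forces both bounds, so |(6y - 12)/(y - 6) − 0| < ε.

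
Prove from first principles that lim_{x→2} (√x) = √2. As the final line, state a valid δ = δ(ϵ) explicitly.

Let ϵ > 0. We want δ > 0 such that 0 < |x − 2| < δ implies |√x − √2| < ϵ.
Multiplying by the conjugate, |√x − √2| = |x − 2|/(√x + √2).
Restrict δ ≤ 2 so that |x − 2| < 2 forces x > 0, and then √x + √2 > √2.
Hence |√x − √2| < |x − 2|/√2, which is < ϵ once |x − 2| < √2·ϵ.
Take δ = min(2, √2·ϵ). If 0 < |x − 2| < δ then x > 0 and |√x − √2| < |x − 2|/√2 < ϵ.

δ = min(2, √2·ϵ)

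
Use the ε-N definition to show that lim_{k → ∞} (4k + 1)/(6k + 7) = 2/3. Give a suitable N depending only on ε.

N = (11/18)/ε

Let ε > 0. For k ≥ 1, |(4k + 1)/(6k + 7) − (2/3)| = |-22|/(6(6k + 7)) = 22/(6(6k + 7)).
Since 6k + 7 ≥ 6k for k ≥ 1, this is ≤ 22/(6·6k) = (11/18)/k.
So |(4k + 1)/(6k + 7) − (2/3)| < ε whenever k > (11/18)/ε.
Take N = (11/18)/ε. If k > N then |(4k + 1)/(6k + 7) − (2/3)| ≤ (11/18)/k < ε.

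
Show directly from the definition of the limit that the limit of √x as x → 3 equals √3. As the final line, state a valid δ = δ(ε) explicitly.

Let ε > 0 be given. We want δ > 0 such that 0 < |x − 3| < δ implies |√x − √3| < ε.
Multiplying by the conjugate, |√x − √3| = |x − 3|/(√x + √3).
Restrict δ ≤ 3 so that |x − 3| < 3 forces x > 0, and then √x + √3 > √3.
Hence |√x − √3| < |x − 3|/√3, which is < ε once |x − 3| < √3·ε.
Take δ = min(3, √3·ε). If 0 < |x − 3| < δ then x > 0 and |√x − √3| < |x − 3|/√3 < ε.

δ = min(3, √3·ε)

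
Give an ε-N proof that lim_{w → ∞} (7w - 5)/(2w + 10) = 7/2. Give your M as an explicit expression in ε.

Let ε > 0. We seek M > 0 such that w > M implies |(7w - 5)/(2w + 10) − (7/2)| < ε.
(7w - 5)/(2w + 10) − (7/2) = (2(7w - 5) − 7(2w + 10)) / (2(2w + 10)) = -80/(2(2w + 10)).
For w > 0 we have 2w + 10 > 2w, so |(7w - 5)/(2w + 10) − (7/2)| = 80/(2(2w + 10)) < 80/(2·2w) = 20/w.
Thus |(7w - 5)/(2w + 10) − (7/2)| < ε whenever w > 20/ε.
Take M = 20/ε. If w > M then |(7w - 5)/(2w + 10) − (7/2)| < 20/w < ε.

M = 20/ε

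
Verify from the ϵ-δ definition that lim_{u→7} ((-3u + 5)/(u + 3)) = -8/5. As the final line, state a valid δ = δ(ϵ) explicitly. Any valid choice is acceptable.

δ = min(5, (25/7)ϵ)

Let ϵ > 0 be given. We want δ > 0 with 0 < |u − 7| < δ ⇒ |(-3u + 5)/(u + 3) + 8/5| < ϵ.
Combining over a common denominator, (-3u + 5)/(u + 3) + 8/5 = [(-3u + 5)·10 − (-16)·(u + 3)] / [10·(u + 3)] = -14(u − 7) / (10(u + 3)).
So |(-3u + 5)/(u + 3) + 8/5| = 14|u − 7| / (10·|u + 3|).
Restrict δ ≤ 5. Then |u − 7| < 5 gives |u + 3| = |(u − 7) + 10| ≥ 10 − 5 = 5.
Hence |(-3u + 5)/(u + 3) + 8/5| < 14|u − 7|/(10·5) = (7/25)|u − 7|, which is < ϵ once |u − 7| < (25/7)ϵ.
Take δ = min(5, (25/7)ϵ). Then 0 < |u − 7| < δ forces both bounds, so |(-3u + 5)/(u + 3) + 8/5| < ϵ.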